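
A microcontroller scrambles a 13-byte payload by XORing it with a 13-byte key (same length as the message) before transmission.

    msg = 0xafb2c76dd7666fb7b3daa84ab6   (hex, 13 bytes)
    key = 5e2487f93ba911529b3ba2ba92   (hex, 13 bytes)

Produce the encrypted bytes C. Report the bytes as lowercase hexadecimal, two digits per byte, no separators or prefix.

f1964094eccf7ee528e10af024

byte 0: 10101111 xor 01011110 = 11110001
byte 1: 10110010 xor 00100100 = 10010110
byte 2: 11000111 xor 10000111 = 01000000
byte 3: 01101101 xor 11111001 = 10010100
byte 4: 11010111 xor 00111011 = 11101100
byte 5: 01100110 xor 10101001 = 11001111
byte 6: 01101111 xor 00010001 = 01111110
byte 7: 10110111 xor 01010010 = 11100101
byte 8: 10110011 xor 10011011 = 00101000
byte 9: 11011010 xor 00111011 = 11100001
byte 10: 10101000 xor 10100010 = 00001010
byte 11: 01001010 xor 10111010 = 11110000
byte 12: 10110110 xor 10010010 = 00100100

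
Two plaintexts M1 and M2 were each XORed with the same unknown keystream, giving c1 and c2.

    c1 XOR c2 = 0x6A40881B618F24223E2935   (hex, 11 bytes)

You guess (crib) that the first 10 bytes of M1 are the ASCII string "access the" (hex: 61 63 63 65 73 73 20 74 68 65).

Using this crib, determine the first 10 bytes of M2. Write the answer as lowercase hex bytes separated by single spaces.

Since c1 ⊕ c2 = M1 ⊕ M2, XORing with the guessed M1 bytes yields the corresponding M2 bytes: M2 = (c1 ⊕ c2) ⊕ M1.
01101010 xor 01100001 = 00001011
01000000 xor 01100011 = 00100011
10001000 xor 01100011 = 11101011
00011011 xor 01100101 = 01111110
01100001 xor 01110011 = 00010010
10001111 xor 01110011 = 11111100
00100100 xor 00100000 = 00000100
00100010 xor 01110100 = 01010110
00111110 xor 01101000 = 01010110
00101001 xor 01100101 = 01001100

0b 23 eb 7e 12 fc 04 56 56 4c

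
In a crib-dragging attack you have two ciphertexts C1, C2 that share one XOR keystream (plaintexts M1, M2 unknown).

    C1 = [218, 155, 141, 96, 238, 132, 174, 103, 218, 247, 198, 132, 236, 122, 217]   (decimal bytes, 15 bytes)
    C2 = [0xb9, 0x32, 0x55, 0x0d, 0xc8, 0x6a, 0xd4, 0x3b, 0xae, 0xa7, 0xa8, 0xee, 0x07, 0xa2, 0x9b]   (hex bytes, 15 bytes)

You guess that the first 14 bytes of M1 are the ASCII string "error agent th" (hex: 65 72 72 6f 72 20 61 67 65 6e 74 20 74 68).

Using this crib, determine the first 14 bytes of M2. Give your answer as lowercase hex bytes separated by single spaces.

First, C1 ⊕ C2 = (M1 ⊕ K) ⊕ (M2 ⊕ K) = M1 ⊕ M2, so the key drops out. Then M2 = (M1 ⊕ M2) ⊕ M1 over the first 14 bytes.
byte 0: (da ^ b9) ^ 65 = 63 ^ 65 = 06
byte 1: (9b ^ 32) ^ 72 = a9 ^ 72 = db
byte 2: (8d ^ 55) ^ 72 = d8 ^ 72 = aa
byte 3: (60 ^ 0d) ^ 6f = 6d ^ 6f = 02
byte 4: (ee ^ c8) ^ 72 = 26 ^ 72 = 54
byte 5: (84 ^ 6a) ^ 20 = ee ^ 20 = ce
byte 6: (ae ^ d4) ^ 61 = 7a ^ 61 = 1b
byte 7: (67 ^ 3b) ^ 67 = 5c ^ 67 = 3b
byte 8: (da ^ ae) ^ 65 = 74 ^ 65 = 11
byte 9: (f7 ^ a7) ^ 6e = 50 ^ 6e = 3e
byte 10: (c6 ^ a8) ^ 74 = 6e ^ 74 = 1a
byte 11: (84 ^ ee) ^ 20 = 6a ^ 20 = 4a
byte 12: (ec ^ 07) ^ 74 = eb ^ 74 = 9f
byte 13: (7a ^ a2) ^ 68 = d8 ^ 68 = b0

06 db aa 02 54 ce 1b 3b 11 3e 1a 4a 9f b0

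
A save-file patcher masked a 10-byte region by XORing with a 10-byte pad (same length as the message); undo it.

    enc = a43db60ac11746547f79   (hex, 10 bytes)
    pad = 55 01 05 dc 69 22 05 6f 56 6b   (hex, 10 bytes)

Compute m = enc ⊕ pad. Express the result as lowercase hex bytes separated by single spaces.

f1 3c b3 d6 a8 35 43 3b 29 12

XOR is its own inverse, so applying the key byte-wise gives the result directly.
byte 0: a4 XOR 55 = f1
byte 1: 3d XOR 01 = 3c
byte 2: b6 XOR 05 = b3
byte 3: 0a XOR dc = d6
byte 4: c1 XOR 69 = a8
byte 5: 17 XOR 22 = 35
byte 6: 46 XOR 05 = 43
byte 7: 54 XOR 6f = 3b
byte 8: 7f XOR 56 = 29
byte 9: 79 XOR 6b = 12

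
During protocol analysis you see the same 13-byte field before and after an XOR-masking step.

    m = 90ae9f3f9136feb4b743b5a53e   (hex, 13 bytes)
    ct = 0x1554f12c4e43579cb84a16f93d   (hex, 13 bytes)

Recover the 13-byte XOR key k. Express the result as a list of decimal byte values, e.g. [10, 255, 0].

[133, 250, 110, 19, 223, 117, 169, 40, 15, 9, 163, 92, 3]

Since ct = m ⊕ k, XORing both sides with m gives k = m ⊕ ct.
byte 0: 144 XOR  21 = 133
byte 1: 174 XOR  84 = 250
byte 2: 159 XOR 241 = 110
byte 3:  63 XOR  44 =  19
byte 4: 145 XOR  78 = 223
byte 5:  54 XOR  67 = 117
byte 6: 254 XOR  87 = 169
byte 7: 180 XOR 156 =  40
byte 8: 183 XOR 184 =  15
byte 9:  67 XOR  74 =   9
byte 10: 181 XOR  22 = 163
byte 11: 165 XOR 249 =  92
byte 12:  62 XOR  61 =   3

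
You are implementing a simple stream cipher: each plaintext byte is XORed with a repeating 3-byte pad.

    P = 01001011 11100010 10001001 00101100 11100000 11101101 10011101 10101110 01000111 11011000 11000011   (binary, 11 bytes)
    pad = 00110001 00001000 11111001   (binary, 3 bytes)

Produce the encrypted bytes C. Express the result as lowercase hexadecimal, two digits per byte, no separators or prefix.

The 3-byte key repeats, so the effective keystream is 31 08 f9 31 08 f9 31 08 f9 31 08.
byte 0: 4b ^ 31 = 7a
byte 1: e2 ^ 08 = ea
byte 2: 89 ^ f9 = 70
byte 3: 2c ^ 31 = 1d
byte 4: e0 ^ 08 = e8
byte 5: ed ^ f9 = 14
byte 6: 9d ^ 31 = ac
byte 7: ae ^ 08 = a6
byte 8: 47 ^ f9 = be
byte 9: d8 ^ 31 = e9
byte 10: c3 ^ 08 = cb

7aea701de814aca6bee9cb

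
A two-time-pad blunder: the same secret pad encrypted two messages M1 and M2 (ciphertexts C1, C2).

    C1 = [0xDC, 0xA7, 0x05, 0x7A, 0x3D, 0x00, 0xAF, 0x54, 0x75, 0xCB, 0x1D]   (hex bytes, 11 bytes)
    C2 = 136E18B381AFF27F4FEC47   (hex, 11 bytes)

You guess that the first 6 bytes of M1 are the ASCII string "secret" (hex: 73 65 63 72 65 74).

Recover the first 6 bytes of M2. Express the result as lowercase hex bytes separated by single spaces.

bc ac 7e bb d9 db

First, C1 ⊕ C2 = (M1 ⊕ K) ⊕ (M2 ⊕ K) = M1 ⊕ M2, so the key drops out. Then M2 = (M1 ⊕ M2) ⊕ M1 over the first 6 bytes.
byte 0: (dc ⊕ 13) ⊕ 73 = cf ⊕ 73 = bc
byte 1: (a7 ⊕ 6e) ⊕ 65 = c9 ⊕ 65 = ac
byte 2: (05 ⊕ 18) ⊕ 63 = 1d ⊕ 63 = 7e
byte 3: (7a ⊕ b3) ⊕ 72 = c9 ⊕ 72 = bb
byte 4: (3d ⊕ 81) ⊕ 65 = bc ⊕ 65 = d9
byte 5: (00 ⊕ af) ⊕ 74 = af ⊕ 74 = db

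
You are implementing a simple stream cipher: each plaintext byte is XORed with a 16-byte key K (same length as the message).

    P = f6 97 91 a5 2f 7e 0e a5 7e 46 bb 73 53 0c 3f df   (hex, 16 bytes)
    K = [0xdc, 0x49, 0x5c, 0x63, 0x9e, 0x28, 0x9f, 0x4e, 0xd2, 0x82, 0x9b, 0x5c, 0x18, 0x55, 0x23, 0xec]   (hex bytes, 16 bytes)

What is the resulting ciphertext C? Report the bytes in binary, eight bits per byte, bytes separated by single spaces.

byte 0: f6 ⊕ dc = 2a
byte 1: 97 ⊕ 49 = de
byte 2: 91 ⊕ 5c = cd
byte 3: a5 ⊕ 63 = c6
byte 4: 2f ⊕ 9e = b1
byte 5: 7e ⊕ 28 = 56
byte 6: 0e ⊕ 9f = 91
byte 7: a5 ⊕ 4e = eb
byte 8: 7e ⊕ d2 = ac
byte 9: 46 ⊕ 82 = c4
byte 10: bb ⊕ 9b = 20
byte 11: 73 ⊕ 5c = 2f
byte 12: 53 ⊕ 18 = 4b
byte 13: 0c ⊕ 55 = 59
byte 14: 3f ⊕ 23 = 1c
byte 15: df ⊕ ec = 33

00101010 11011110 11001101 11000110 10110001 01010110 10010001 11101011 10101100 11000100 00100000 00101111 01001011 01011001 00011100 00110011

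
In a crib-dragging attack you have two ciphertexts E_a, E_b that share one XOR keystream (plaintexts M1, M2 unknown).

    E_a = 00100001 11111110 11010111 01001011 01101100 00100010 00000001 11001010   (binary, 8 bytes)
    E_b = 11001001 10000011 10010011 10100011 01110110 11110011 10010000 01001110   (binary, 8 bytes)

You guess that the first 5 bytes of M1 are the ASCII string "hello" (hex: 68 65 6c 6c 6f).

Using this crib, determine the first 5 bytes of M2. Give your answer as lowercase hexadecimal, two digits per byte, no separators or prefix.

8018288475

First, E_a ⊕ E_b = (M1 ⊕ K) ⊕ (M2 ⊕ K) = M1 ⊕ M2, so the key drops out. Then M2 = (M1 ⊕ M2) ⊕ M1 over the first 5 bytes.
byte 0: (21 ⊕ c9) ⊕ 68 = e8 ⊕ 68 = 80
byte 1: (fe ⊕ 83) ⊕ 65 = 7d ⊕ 65 = 18
byte 2: (d7 ⊕ 93) ⊕ 6c = 44 ⊕ 6c = 28
byte 3: (4b ⊕ a3) ⊕ 6c = e8 ⊕ 6c = 84
byte 4: (6c ⊕ 76) ⊕ 6f = 1a ⊕ 6f = 75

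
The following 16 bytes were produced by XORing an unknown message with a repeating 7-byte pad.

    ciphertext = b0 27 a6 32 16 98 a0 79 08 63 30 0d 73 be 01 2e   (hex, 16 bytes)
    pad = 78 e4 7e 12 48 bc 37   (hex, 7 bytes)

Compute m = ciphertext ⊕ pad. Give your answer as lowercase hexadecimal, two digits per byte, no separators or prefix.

The 7-byte key repeats, so the effective keystream is 78 e4 7e 12 48 bc 37 78 e4 7e 12 48 bc 37 78 e4.
byte 0: b0 ⊕ 78 = c8
byte 1: 27 ⊕ e4 = c3
byte 2: a6 ⊕ 7e = d8
byte 3: 32 ⊕ 12 = 20
byte 4: 16 ⊕ 48 = 5e
byte 5: 98 ⊕ bc = 24
byte 6: a0 ⊕ 37 = 97
byte 7: 79 ⊕ 78 = 01
byte 8: 08 ⊕ e4 = ec
byte 9: 63 ⊕ 7e = 1d
byte 10: 30 ⊕ 12 = 22
byte 11: 0d ⊕ 48 = 45
byte 12: 73 ⊕ bc = cf
byte 13: be ⊕ 37 = 89
byte 14: 01 ⊕ 78 = 79
byte 15: 2e ⊕ e4 = ca

c8c3d8205e249701ec1d2245cf8979ca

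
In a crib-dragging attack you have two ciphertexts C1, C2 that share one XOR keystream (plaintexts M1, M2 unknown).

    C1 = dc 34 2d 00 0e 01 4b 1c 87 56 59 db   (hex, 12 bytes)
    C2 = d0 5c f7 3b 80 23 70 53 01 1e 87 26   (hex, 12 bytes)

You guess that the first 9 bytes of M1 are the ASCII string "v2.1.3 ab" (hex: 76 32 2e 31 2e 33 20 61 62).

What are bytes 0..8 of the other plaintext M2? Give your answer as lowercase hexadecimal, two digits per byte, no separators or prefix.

7a5af40aa0111b2ee4

First, C1 ⊕ C2 = (M1 ⊕ K) ⊕ (M2 ⊕ K) = M1 ⊕ M2, so the key drops out. Then M2 = (M1 ⊕ M2) ⊕ M1 over the first 9 bytes.
byte 0: (dc ⊕ d0) ⊕ 76 = 0c ⊕ 76 = 7a
byte 1: (34 ⊕ 5c) ⊕ 32 = 68 ⊕ 32 = 5a
byte 2: (2d ⊕ f7) ⊕ 2e = da ⊕ 2e = f4
byte 3: (00 ⊕ 3b) ⊕ 31 = 3b ⊕ 31 = 0a
byte 4: (0e ⊕ 80) ⊕ 2e = 8e ⊕ 2e = a0
byte 5: (01 ⊕ 23) ⊕ 33 = 22 ⊕ 33 = 11
byte 6: (4b ⊕ 70) ⊕ 20 = 3b ⊕ 20 = 1b
byte 7: (1c ⊕ 53) ⊕ 61 = 4f ⊕ 61 = 2e
byte 8: (87 ⊕ 01) ⊕ 62 = 86 ⊕ 62 = e4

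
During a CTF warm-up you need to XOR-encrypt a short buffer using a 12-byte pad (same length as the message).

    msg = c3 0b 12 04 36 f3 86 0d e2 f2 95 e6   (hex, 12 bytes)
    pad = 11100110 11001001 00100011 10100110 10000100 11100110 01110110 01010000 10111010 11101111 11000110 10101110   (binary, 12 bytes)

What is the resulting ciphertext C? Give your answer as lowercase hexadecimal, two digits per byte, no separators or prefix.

XOR is its own inverse, so applying the key byte-wise gives the result directly.
c3 xor e6 = 25
0b xor c9 = c2
12 xor 23 = 31
04 xor a6 = a2
36 xor 84 = b2
f3 xor e6 = 15
86 xor 76 = f0
0d xor 50 = 5d
e2 xor ba = 58
f2 xor ef = 1d
95 xor c6 = 53
e6 xor ae = 48

25c231a2b215f05d581d5348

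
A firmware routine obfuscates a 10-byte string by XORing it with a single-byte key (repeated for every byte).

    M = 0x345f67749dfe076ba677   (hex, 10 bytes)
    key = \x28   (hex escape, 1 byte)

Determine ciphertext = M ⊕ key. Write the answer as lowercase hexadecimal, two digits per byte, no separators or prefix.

The 1-byte key repeats, so the effective keystream is 28 28 28 28 28 28 28 28 28 28.
byte 0: 34 ⊕ 28 = 1c
byte 1: 5f ⊕ 28 = 77
byte 2: 67 ⊕ 28 = 4f
byte 3: 74 ⊕ 28 = 5c
byte 4: 9d ⊕ 28 = b5
byte 5: fe ⊕ 28 = d6
byte 6: 07 ⊕ 28 = 2f
byte 7: 6b ⊕ 28 = 43
byte 8: a6 ⊕ 28 = 8e
byte 9: 77 ⊕ 28 = 5f

1c774f5cb5d62f438e5f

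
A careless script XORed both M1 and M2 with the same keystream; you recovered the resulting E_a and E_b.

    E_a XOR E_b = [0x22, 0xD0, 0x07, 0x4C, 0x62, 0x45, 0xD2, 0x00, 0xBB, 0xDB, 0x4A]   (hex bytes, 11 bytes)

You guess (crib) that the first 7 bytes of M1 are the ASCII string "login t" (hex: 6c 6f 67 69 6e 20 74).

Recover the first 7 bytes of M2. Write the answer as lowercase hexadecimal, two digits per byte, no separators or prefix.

4ebf60250c65a6

Since E_a ⊕ E_b = M1 ⊕ M2, XORing with the guessed M1 bytes yields the corresponding M2 bytes: M2 = (E_a ⊕ E_b) ⊕ M1.
byte 0: 22 ⊕ 6c = 4e
byte 1: d0 ⊕ 6f = bf
byte 2: 07 ⊕ 67 = 60
byte 3: 4c ⊕ 69 = 25
byte 4: 62 ⊕ 6e = 0c
byte 5: 45 ⊕ 20 = 65
byte 6: d2 ⊕ 74 = a6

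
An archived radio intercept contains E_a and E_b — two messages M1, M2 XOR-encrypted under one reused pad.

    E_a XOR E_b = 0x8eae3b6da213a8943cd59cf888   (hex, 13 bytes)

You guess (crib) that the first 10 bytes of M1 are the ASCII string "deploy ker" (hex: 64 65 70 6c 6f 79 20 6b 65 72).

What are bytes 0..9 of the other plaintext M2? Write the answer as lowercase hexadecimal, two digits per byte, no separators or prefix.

Since E_a ⊕ E_b = M1 ⊕ M2, XORing with the guessed M1 bytes yields the corresponding M2 bytes: M2 = (E_a ⊕ E_b) ⊕ M1.
142 xor 100 = 234
174 xor 101 = 203
 59 xor 112 =  75
109 xor 108 =   1
162 xor 111 = 205
 19 xor 121 = 106
168 xor  32 = 136
148 xor 107 = 255
 60 xor 101 =  89
213 xor 114 = 167

eacb4b01cd6a88ff59a7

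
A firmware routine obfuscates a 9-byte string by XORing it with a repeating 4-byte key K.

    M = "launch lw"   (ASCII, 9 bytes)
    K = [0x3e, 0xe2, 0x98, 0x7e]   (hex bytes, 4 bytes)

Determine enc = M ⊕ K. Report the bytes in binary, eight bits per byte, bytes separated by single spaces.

The 4-byte key repeats, so the effective keystream is 3e e2 98 7e 3e e2 98 7e 3e.
byte 0: 6c ⊕ 3e = 52
byte 1: 61 ⊕ e2 = 83
byte 2: 75 ⊕ 98 = ed
byte 3: 6e ⊕ 7e = 10
byte 4: 63 ⊕ 3e = 5d
byte 5: 68 ⊕ e2 = 8a
byte 6: 20 ⊕ 98 = b8
byte 7: 6c ⊕ 7e = 12
byte 8: 77 ⊕ 3e = 49

01010010 10000011 11101101 00010000 01011101 10001010 10111000 00010010 01001001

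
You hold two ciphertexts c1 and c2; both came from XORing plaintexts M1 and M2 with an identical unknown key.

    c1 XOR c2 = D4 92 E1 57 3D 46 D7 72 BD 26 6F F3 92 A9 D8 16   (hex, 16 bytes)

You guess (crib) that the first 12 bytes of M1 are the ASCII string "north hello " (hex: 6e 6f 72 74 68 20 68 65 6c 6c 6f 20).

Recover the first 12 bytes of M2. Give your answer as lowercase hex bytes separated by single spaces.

Since c1 ⊕ c2 = M1 ⊕ M2, XORing with the guessed M1 bytes yields the corresponding M2 bytes: M2 = (c1 ⊕ c2) ⊕ M1.
d4 ^ 6e = ba
92 ^ 6f = fd
e1 ^ 72 = 93
57 ^ 74 = 23
3d ^ 68 = 55
46 ^ 20 = 66
d7 ^ 68 = bf
72 ^ 65 = 17
bd ^ 6c = d1
26 ^ 6c = 4a
6f ^ 6f = 00
f3 ^ 20 = d3

ba fd 93 23 55 66 bf 17 d1 4a 00 d3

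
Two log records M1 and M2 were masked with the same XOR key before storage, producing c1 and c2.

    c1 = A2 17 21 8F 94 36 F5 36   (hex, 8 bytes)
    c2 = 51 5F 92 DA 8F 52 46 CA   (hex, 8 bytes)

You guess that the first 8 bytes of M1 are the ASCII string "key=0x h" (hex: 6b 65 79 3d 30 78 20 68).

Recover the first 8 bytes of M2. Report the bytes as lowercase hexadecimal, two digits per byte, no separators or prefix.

982dca682b1c9394

First, c1 ⊕ c2 = (M1 ⊕ K) ⊕ (M2 ⊕ K) = M1 ⊕ M2, so the key drops out. Then M2 = (M1 ⊕ M2) ⊕ M1 over the first 8 bytes.
byte 0: (a2 XOR 51) XOR 6b = f3 XOR 6b = 98
byte 1: (17 XOR 5f) XOR 65 = 48 XOR 65 = 2d
byte 2: (21 XOR 92) XOR 79 = b3 XOR 79 = ca
byte 3: (8f XOR da) XOR 3d = 55 XOR 3d = 68
byte 4: (94 XOR 8f) XOR 30 = 1b XOR 30 = 2b
byte 5: (36 XOR 52) XOR 78 = 64 XOR 78 = 1c
byte 6: (f5 XOR 46) XOR 20 = b3 XOR 20 = 93
byte 7: (36 XOR ca) XOR 68 = fc XOR 68 = 94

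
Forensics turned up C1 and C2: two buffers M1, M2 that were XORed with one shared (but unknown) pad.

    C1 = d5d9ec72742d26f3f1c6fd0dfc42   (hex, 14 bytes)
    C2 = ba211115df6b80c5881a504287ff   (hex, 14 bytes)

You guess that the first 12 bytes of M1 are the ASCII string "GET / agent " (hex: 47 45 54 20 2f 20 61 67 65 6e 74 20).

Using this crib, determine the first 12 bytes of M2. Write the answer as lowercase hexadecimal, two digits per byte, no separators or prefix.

28bda9478466c7511cb2d96f

First, C1 ⊕ C2 = (M1 ⊕ K) ⊕ (M2 ⊕ K) = M1 ⊕ M2, so the key drops out. Then M2 = (M1 ⊕ M2) ⊕ M1 over the first 12 bytes.
byte 0: (d5 xor ba) xor 47 = 6f xor 47 = 28
byte 1: (d9 xor 21) xor 45 = f8 xor 45 = bd
byte 2: (ec xor 11) xor 54 = fd xor 54 = a9
byte 3: (72 xor 15) xor 20 = 67 xor 20 = 47
byte 4: (74 xor df) xor 2f = ab xor 2f = 84
byte 5: (2d xor 6b) xor 20 = 46 xor 20 = 66
byte 6: (26 xor 80) xor 61 = a6 xor 61 = c7
byte 7: (f3 xor c5) xor 67 = 36 xor 67 = 51
byte 8: (f1 xor 88) xor 65 = 79 xor 65 = 1c
byte 9: (c6 xor 1a) xor 6e = dc xor 6e = b2
byte 10: (fd xor 50) xor 74 = ad xor 74 = d9
byte 11: (0d xor 42) xor 20 = 4f xor 20 = 6f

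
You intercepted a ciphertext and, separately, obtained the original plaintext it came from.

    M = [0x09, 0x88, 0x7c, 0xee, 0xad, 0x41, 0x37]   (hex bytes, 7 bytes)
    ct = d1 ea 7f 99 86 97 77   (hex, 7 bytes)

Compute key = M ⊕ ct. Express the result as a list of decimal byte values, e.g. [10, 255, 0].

[216, 98, 3, 119, 43, 214, 64]

Since ct = M ⊕ key, XORing both sides with M gives key = M ⊕ ct.
byte 0: 00001001 XOR 11010001 = 11011000
byte 1: 10001000 XOR 11101010 = 01100010
byte 2: 01111100 XOR 01111111 = 00000011
byte 3: 11101110 XOR 10011001 = 01110111
byte 4: 10101101 XOR 10000110 = 00101011
byte 5: 01000001 XOR 10010111 = 11010110
byte 6: 00110111 XOR 01110111 = 01000000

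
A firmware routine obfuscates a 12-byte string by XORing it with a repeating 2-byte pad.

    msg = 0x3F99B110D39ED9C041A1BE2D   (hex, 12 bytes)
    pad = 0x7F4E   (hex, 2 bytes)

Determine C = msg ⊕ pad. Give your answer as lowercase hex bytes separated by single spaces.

40 d7 ce 5e ac d0 a6 8e 3e ef c1 63

The 2-byte key repeats, so the effective keystream is 7f 4e 7f 4e 7f 4e 7f 4e 7f 4e 7f 4e.
byte 0:  63 ⊕ 127 =  64
byte 1: 153 ⊕  78 = 215
byte 2: 177 ⊕ 127 = 206
byte 3:  16 ⊕  78 =  94
byte 4: 211 ⊕ 127 = 172
byte 5: 158 ⊕  78 = 208
byte 6: 217 ⊕ 127 = 166
byte 7: 192 ⊕  78 = 142
byte 8:  65 ⊕ 127 =  62
byte 9: 161 ⊕  78 = 239
byte 10: 190 ⊕ 127 = 193
byte 11:  45 ⊕  78 =  99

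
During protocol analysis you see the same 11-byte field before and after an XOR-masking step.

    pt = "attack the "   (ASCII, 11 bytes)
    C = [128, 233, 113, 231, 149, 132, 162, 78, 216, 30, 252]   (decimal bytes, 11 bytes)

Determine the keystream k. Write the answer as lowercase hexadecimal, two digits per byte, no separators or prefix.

e19d0586f6ef823ab07bdc

Since C = pt ⊕ k, XORing both sides with pt gives k = pt ⊕ C.
61 xor 80 = e1
74 xor e9 = 9d
74 xor 71 = 05
61 xor e7 = 86
63 xor 95 = f6
6b xor 84 = ef
20 xor a2 = 82
74 xor 4e = 3a
68 xor d8 = b0
65 xor 1e = 7b
20 xor fc = dc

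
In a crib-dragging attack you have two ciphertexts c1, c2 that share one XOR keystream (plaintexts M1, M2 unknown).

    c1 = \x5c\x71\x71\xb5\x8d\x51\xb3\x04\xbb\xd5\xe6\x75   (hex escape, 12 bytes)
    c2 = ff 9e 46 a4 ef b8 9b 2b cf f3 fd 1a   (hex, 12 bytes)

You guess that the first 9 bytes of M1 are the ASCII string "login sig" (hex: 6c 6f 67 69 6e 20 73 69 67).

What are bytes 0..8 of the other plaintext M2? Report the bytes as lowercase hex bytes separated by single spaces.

cf 80 50 78 0c c9 5b 46 13

First, c1 ⊕ c2 = (M1 ⊕ K) ⊕ (M2 ⊕ K) = M1 ⊕ M2, so the key drops out. Then M2 = (M1 ⊕ M2) ⊕ M1 over the first 9 bytes.
byte 0: (5c xor ff) xor 6c = a3 xor 6c = cf
byte 1: (71 xor 9e) xor 6f = ef xor 6f = 80
byte 2: (71 xor 46) xor 67 = 37 xor 67 = 50
byte 3: (b5 xor a4) xor 69 = 11 xor 69 = 78
byte 4: (8d xor ef) xor 6e = 62 xor 6e = 0c
byte 5: (51 xor b8) xor 20 = e9 xor 20 = c9
byte 6: (b3 xor 9b) xor 73 = 28 xor 73 = 5b
byte 7: (04 xor 2b) xor 69 = 2f xor 69 = 46
byte 8: (bb xor cf) xor 67 = 74 xor 67 = 13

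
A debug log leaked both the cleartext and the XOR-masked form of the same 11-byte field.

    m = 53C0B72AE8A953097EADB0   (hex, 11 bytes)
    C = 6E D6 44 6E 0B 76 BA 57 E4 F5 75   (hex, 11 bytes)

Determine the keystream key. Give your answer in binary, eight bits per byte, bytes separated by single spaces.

00111101 00010110 11110011 01000100 11100011 11011111 11101001 01011110 10011010 01011000 11000101

Since C = m ⊕ key, XORing both sides with m gives key = m ⊕ C.
53 xor 6e = 3d
c0 xor d6 = 16
b7 xor 44 = f3
2a xor 6e = 44
e8 xor 0b = e3
a9 xor 76 = df
53 xor ba = e9
09 xor 57 = 5e
7e xor e4 = 9a
ad xor f5 = 58
b0 xor 75 = c5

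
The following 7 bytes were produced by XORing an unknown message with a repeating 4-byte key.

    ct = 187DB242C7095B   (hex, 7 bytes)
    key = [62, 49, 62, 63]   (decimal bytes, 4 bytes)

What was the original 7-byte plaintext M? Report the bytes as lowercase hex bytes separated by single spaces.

26 4c 8c 7d f9 38 65

The 4-byte key repeats, so the effective keystream is 3e 31 3e 3f 3e 31 3e.
byte 0: 00011000 ⊕ 00111110 = 00100110
byte 1: 01111101 ⊕ 00110001 = 01001100
byte 2: 10110010 ⊕ 00111110 = 10001100
byte 3: 01000010 ⊕ 00111111 = 01111101
byte 4: 11000111 ⊕ 00111110 = 11111001
byte 5: 00001001 ⊕ 00110001 = 00111000
byte 6: 01011011 ⊕ 00111110 = 01100101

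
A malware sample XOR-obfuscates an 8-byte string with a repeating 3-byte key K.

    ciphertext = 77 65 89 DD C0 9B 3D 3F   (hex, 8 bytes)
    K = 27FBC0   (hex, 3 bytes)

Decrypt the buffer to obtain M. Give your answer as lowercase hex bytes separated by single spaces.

The 3-byte key repeats, so the effective keystream is 27 fb c0 27 fb c0 27 fb.
byte 0: 119 xor  39 =  80
byte 1: 101 xor 251 = 158
byte 2: 137 xor 192 =  73
byte 3: 221 xor  39 = 250
byte 4: 192 xor 251 =  59
byte 5: 155 xor 192 =  91
byte 6:  61 xor  39 =  26
byte 7:  63 xor 251 = 196

50 9e 49 fa 3b 5b 1a c4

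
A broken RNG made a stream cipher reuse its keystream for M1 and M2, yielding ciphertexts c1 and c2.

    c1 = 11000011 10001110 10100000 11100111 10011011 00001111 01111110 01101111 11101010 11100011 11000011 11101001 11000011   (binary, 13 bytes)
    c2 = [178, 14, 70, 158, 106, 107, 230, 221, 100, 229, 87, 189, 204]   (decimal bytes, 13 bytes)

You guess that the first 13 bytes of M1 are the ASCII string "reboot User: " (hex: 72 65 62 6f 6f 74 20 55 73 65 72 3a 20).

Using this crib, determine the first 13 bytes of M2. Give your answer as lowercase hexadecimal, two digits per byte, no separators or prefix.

03e584169e10b8e7fd63e66e2f

First, c1 ⊕ c2 = (M1 ⊕ K) ⊕ (M2 ⊕ K) = M1 ⊕ M2, so the key drops out. Then M2 = (M1 ⊕ M2) ⊕ M1 over the first 13 bytes.
byte 0: (c3 XOR b2) XOR 72 = 71 XOR 72 = 03
byte 1: (8e XOR 0e) XOR 65 = 80 XOR 65 = e5
byte 2: (a0 XOR 46) XOR 62 = e6 XOR 62 = 84
byte 3: (e7 XOR 9e) XOR 6f = 79 XOR 6f = 16
byte 4: (9b XOR 6a) XOR 6f = f1 XOR 6f = 9e
byte 5: (0f XOR 6b) XOR 74 = 64 XOR 74 = 10
byte 6: (7e XOR e6) XOR 20 = 98 XOR 20 = b8
byte 7: (6f XOR dd) XOR 55 = b2 XOR 55 = e7
byte 8: (ea XOR 64) XOR 73 = 8e XOR 73 = fd
byte 9: (e3 XOR e5) XOR 65 = 06 XOR 65 = 63
byte 10: (c3 XOR 57) XOR 72 = 94 XOR 72 = e6
byte 11: (e9 XOR bd) XOR 3a = 54 XOR 3a = 6e
byte 12: (c3 XOR cc) XOR 20 = 0f XOR 20 = 2f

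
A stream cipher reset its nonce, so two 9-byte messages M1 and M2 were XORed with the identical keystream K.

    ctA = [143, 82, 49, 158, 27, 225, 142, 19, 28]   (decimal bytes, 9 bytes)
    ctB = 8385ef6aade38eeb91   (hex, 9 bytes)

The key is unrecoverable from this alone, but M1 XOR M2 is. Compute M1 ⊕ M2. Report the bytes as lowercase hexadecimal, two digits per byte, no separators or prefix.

ctA ⊕ ctB = (M1 ⊕ K) ⊕ (M2 ⊕ K) = M1 ⊕ M2 — the shared key cancels under XOR.
8f xor 83 = 0c
52 xor 85 = d7
31 xor ef = de
9e xor 6a = f4
1b xor ad = b6
e1 xor e3 = 02
8e xor 8e = 00
13 xor eb = f8
1c xor 91 = 8d

0cd7def4b60200f88d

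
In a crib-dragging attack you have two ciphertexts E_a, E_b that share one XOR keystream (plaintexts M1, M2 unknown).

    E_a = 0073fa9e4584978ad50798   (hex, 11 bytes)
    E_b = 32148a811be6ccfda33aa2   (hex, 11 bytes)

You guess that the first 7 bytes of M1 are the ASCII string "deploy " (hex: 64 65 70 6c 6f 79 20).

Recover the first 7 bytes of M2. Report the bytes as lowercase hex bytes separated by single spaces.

First, E_a ⊕ E_b = (M1 ⊕ K) ⊕ (M2 ⊕ K) = M1 ⊕ M2, so the key drops out. Then M2 = (M1 ⊕ M2) ⊕ M1 over the first 7 bytes.
byte 0: (00 XOR 32) XOR 64 = 32 XOR 64 = 56
byte 1: (73 XOR 14) XOR 65 = 67 XOR 65 = 02
byte 2: (fa XOR 8a) XOR 70 = 70 XOR 70 = 00
byte 3: (9e XOR 81) XOR 6c = 1f XOR 6c = 73
byte 4: (45 XOR 1b) XOR 6f = 5e XOR 6f = 31
byte 5: (84 XOR e6) XOR 79 = 62 XOR 79 = 1b
byte 6: (97 XOR cc) XOR 20 = 5b XOR 20 = 7b

56 02 00 73 31 1b 7b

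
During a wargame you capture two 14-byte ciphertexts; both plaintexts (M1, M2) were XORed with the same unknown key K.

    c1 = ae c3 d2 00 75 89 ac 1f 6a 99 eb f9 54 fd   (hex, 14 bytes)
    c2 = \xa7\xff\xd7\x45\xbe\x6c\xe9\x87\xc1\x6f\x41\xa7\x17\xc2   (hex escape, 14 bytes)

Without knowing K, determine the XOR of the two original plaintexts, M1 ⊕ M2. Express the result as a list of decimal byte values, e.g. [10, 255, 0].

c1 ⊕ c2 = (M1 ⊕ K) ⊕ (M2 ⊕ K) = M1 ⊕ M2 — the shared key cancels under XOR.
174 ^ 167 =   9
195 ^ 255 =  60
210 ^ 215 =   5
  0 ^  69 =  69
117 ^ 190 = 203
137 ^ 108 = 229
172 ^ 233 =  69
 31 ^ 135 = 152
106 ^ 193 = 171
153 ^ 111 = 246
235 ^  65 = 170
249 ^ 167 =  94
 84 ^  23 =  67
253 ^ 194 =  63

[9, 60, 5, 69, 203, 229, 69, 152, 171, 246, 170, 94, 67, 63]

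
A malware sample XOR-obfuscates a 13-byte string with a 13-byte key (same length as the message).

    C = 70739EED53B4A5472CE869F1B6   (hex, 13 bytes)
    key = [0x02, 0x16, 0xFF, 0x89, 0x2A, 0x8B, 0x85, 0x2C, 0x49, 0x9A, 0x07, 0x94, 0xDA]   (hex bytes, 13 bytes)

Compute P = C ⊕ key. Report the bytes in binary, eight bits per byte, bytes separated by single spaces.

70 XOR 02 = 72
73 XOR 16 = 65
9e XOR ff = 61
ed XOR 89 = 64
53 XOR 2a = 79
b4 XOR 8b = 3f
a5 XOR 85 = 20
47 XOR 2c = 6b
2c XOR 49 = 65
e8 XOR 9a = 72
69 XOR 07 = 6e
f1 XOR 94 = 65
b6 XOR da = 6c

01110010 01100101 01100001 01100100 01111001 00111111 00100000 01101011 01100101 01110010 01101110 01100101 01101100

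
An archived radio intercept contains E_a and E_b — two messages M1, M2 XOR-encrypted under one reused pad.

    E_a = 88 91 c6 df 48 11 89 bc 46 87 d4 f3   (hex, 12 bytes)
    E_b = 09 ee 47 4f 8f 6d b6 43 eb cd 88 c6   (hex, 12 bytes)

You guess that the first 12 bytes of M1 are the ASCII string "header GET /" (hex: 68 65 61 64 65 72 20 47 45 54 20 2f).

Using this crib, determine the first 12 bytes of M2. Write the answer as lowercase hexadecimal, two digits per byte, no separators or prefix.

First, E_a ⊕ E_b = (M1 ⊕ K) ⊕ (M2 ⊕ K) = M1 ⊕ M2, so the key drops out. Then M2 = (M1 ⊕ M2) ⊕ M1 over the first 12 bytes.
byte 0: (88 ^ 09) ^ 68 = 81 ^ 68 = e9
byte 1: (91 ^ ee) ^ 65 = 7f ^ 65 = 1a
byte 2: (c6 ^ 47) ^ 61 = 81 ^ 61 = e0
byte 3: (df ^ 4f) ^ 64 = 90 ^ 64 = f4
byte 4: (48 ^ 8f) ^ 65 = c7 ^ 65 = a2
byte 5: (11 ^ 6d) ^ 72 = 7c ^ 72 = 0e
byte 6: (89 ^ b6) ^ 20 = 3f ^ 20 = 1f
byte 7: (bc ^ 43) ^ 47 = ff ^ 47 = b8
byte 8: (46 ^ eb) ^ 45 = ad ^ 45 = e8
byte 9: (87 ^ cd) ^ 54 = 4a ^ 54 = 1e
byte 10: (d4 ^ 88) ^ 20 = 5c ^ 20 = 7c
byte 11: (f3 ^ c6) ^ 2f = 35 ^ 2f = 1a

e91ae0f4a20e1fb8e81e7c1a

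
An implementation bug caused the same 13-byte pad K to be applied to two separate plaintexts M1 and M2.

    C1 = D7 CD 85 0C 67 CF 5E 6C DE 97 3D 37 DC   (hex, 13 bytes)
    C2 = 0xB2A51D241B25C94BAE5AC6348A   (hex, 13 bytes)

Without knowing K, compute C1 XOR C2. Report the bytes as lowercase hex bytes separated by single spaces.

65 68 98 28 7c ea 97 27 70 cd fb 03 56

C1 ⊕ C2 = (M1 ⊕ K) ⊕ (M2 ⊕ K) = M1 ⊕ M2 — the shared key cancels under XOR.
d7 xor b2 = 65
cd xor a5 = 68
85 xor 1d = 98
0c xor 24 = 28
67 xor 1b = 7c
cf xor 25 = ea
5e xor c9 = 97
6c xor 4b = 27
de xor ae = 70
97 xor 5a = cd
3d xor c6 = fb
37 xor 34 = 03
dc xor 8a = 56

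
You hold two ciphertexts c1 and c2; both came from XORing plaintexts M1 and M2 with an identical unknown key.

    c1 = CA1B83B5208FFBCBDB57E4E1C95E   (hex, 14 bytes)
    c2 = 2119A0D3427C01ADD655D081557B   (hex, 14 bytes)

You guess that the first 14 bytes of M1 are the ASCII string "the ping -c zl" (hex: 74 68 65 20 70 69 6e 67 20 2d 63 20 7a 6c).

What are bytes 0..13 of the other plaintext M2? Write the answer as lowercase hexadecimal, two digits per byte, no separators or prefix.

First, c1 ⊕ c2 = (M1 ⊕ K) ⊕ (M2 ⊕ K) = M1 ⊕ M2, so the key drops out. Then M2 = (M1 ⊕ M2) ⊕ M1 over the first 14 bytes.
byte 0: (ca ⊕ 21) ⊕ 74 = eb ⊕ 74 = 9f
byte 1: (1b ⊕ 19) ⊕ 68 = 02 ⊕ 68 = 6a
byte 2: (83 ⊕ a0) ⊕ 65 = 23 ⊕ 65 = 46
byte 3: (b5 ⊕ d3) ⊕ 20 = 66 ⊕ 20 = 46
byte 4: (20 ⊕ 42) ⊕ 70 = 62 ⊕ 70 = 12
byte 5: (8f ⊕ 7c) ⊕ 69 = f3 ⊕ 69 = 9a
byte 6: (fb ⊕ 01) ⊕ 6e = fa ⊕ 6e = 94
byte 7: (cb ⊕ ad) ⊕ 67 = 66 ⊕ 67 = 01
byte 8: (db ⊕ d6) ⊕ 20 = 0d ⊕ 20 = 2d
byte 9: (57 ⊕ 55) ⊕ 2d = 02 ⊕ 2d = 2f
byte 10: (e4 ⊕ d0) ⊕ 63 = 34 ⊕ 63 = 57
byte 11: (e1 ⊕ 81) ⊕ 20 = 60 ⊕ 20 = 40
byte 12: (c9 ⊕ 55) ⊕ 7a = 9c ⊕ 7a = e6
byte 13: (5e ⊕ 7b) ⊕ 6c = 25 ⊕ 6c = 49

9f6a4646129a94012d2f5740e649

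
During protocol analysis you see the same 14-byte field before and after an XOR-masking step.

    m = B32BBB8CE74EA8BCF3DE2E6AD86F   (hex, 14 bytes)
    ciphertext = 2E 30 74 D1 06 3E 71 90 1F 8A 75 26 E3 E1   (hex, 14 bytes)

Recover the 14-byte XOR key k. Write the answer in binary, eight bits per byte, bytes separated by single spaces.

Since ciphertext = m ⊕ k, XORing both sides with m gives k = m ⊕ ciphertext.
byte 0: 179 ^  46 = 157
byte 1:  43 ^  48 =  27
byte 2: 187 ^ 116 = 207
byte 3: 140 ^ 209 =  93
byte 4: 231 ^   6 = 225
byte 5:  78 ^  62 = 112
byte 6: 168 ^ 113 = 217
byte 7: 188 ^ 144 =  44
byte 8: 243 ^  31 = 236
byte 9: 222 ^ 138 =  84
byte 10:  46 ^ 117 =  91
byte 11: 106 ^  38 =  76
byte 12: 216 ^ 227 =  59
byte 13: 111 ^ 225 = 142

10011101 00011011 11001111 01011101 11100001 01110000 11011001 00101100 11101100 01010100 01011011 01001100 00111011 10001110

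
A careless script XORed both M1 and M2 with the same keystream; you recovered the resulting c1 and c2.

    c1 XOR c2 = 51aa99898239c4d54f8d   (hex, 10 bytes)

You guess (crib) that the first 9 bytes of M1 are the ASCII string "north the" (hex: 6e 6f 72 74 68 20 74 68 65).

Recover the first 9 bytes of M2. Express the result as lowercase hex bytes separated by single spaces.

3f c5 eb fd ea 19 b0 bd 2a

Since c1 ⊕ c2 = M1 ⊕ M2, XORing with the guessed M1 bytes yields the corresponding M2 bytes: M2 = (c1 ⊕ c2) ⊕ M1.
byte 0:  81 XOR 110 =  63
byte 1: 170 XOR 111 = 197
byte 2: 153 XOR 114 = 235
byte 3: 137 XOR 116 = 253
byte 4: 130 XOR 104 = 234
byte 5:  57 XOR  32 =  25
byte 6: 196 XOR 116 = 176
byte 7: 213 XOR 104 = 189
byte 8:  79 XOR 101 =  42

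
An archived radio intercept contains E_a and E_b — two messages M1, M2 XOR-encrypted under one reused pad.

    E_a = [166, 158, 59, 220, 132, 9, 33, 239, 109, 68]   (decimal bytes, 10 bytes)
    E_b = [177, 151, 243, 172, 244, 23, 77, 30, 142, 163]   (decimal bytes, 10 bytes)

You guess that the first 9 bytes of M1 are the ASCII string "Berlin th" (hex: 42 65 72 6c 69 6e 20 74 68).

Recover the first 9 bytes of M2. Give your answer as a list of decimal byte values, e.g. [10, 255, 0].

First, E_a ⊕ E_b = (M1 ⊕ K) ⊕ (M2 ⊕ K) = M1 ⊕ M2, so the key drops out. Then M2 = (M1 ⊕ M2) ⊕ M1 over the first 9 bytes.
byte 0: (a6 ⊕ b1) ⊕ 42 = 17 ⊕ 42 = 55
byte 1: (9e ⊕ 97) ⊕ 65 = 09 ⊕ 65 = 6c
byte 2: (3b ⊕ f3) ⊕ 72 = c8 ⊕ 72 = ba
byte 3: (dc ⊕ ac) ⊕ 6c = 70 ⊕ 6c = 1c
byte 4: (84 ⊕ f4) ⊕ 69 = 70 ⊕ 69 = 19
byte 5: (09 ⊕ 17) ⊕ 6e = 1e ⊕ 6e = 70
byte 6: (21 ⊕ 4d) ⊕ 20 = 6c ⊕ 20 = 4c
byte 7: (ef ⊕ 1e) ⊕ 74 = f1 ⊕ 74 = 85
byte 8: (6d ⊕ 8e) ⊕ 68 = e3 ⊕ 68 = 8b

[85, 108, 186, 28, 25, 112, 76, 133, 139]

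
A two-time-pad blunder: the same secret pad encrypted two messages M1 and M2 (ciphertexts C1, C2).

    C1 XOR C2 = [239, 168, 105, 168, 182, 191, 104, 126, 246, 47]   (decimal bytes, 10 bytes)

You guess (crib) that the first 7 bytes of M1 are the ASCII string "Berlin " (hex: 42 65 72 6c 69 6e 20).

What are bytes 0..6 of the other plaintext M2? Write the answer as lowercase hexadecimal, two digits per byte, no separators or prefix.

Since C1 ⊕ C2 = M1 ⊕ M2, XORing with the guessed M1 bytes yields the corresponding M2 bytes: M2 = (C1 ⊕ C2) ⊕ M1.
239 ⊕  66 = 173
168 ⊕ 101 = 205
105 ⊕ 114 =  27
168 ⊕ 108 = 196
182 ⊕ 105 = 223
191 ⊕ 110 = 209
104 ⊕  32 =  72

adcd1bc4dfd148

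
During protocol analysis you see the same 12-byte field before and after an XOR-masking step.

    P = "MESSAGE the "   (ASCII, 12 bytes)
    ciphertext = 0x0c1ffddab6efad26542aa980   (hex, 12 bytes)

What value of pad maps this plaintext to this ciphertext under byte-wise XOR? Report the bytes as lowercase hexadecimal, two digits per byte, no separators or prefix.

415aae89f7a8e8062042cca0

Since ciphertext = P ⊕ pad, XORing both sides with P gives pad = P ⊕ ciphertext.
4d XOR 0c = 41
45 XOR 1f = 5a
53 XOR fd = ae
53 XOR da = 89
41 XOR b6 = f7
47 XOR ef = a8
45 XOR ad = e8
20 XOR 26 = 06
74 XOR 54 = 20
68 XOR 2a = 42
65 XOR a9 = cc
20 XOR 80 = a0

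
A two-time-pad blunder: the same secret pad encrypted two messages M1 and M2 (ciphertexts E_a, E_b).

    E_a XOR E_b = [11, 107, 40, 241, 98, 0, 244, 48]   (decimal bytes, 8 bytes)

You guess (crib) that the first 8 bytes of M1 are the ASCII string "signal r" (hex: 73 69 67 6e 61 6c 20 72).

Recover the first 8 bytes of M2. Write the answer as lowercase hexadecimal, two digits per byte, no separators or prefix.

Since E_a ⊕ E_b = M1 ⊕ M2, XORing with the guessed M1 bytes yields the corresponding M2 bytes: M2 = (E_a ⊕ E_b) ⊕ M1.
byte 0: 0b ⊕ 73 = 78
byte 1: 6b ⊕ 69 = 02
byte 2: 28 ⊕ 67 = 4f
byte 3: f1 ⊕ 6e = 9f
byte 4: 62 ⊕ 61 = 03
byte 5: 00 ⊕ 6c = 6c
byte 6: f4 ⊕ 20 = d4
byte 7: 30 ⊕ 72 = 42

78024f9f036cd442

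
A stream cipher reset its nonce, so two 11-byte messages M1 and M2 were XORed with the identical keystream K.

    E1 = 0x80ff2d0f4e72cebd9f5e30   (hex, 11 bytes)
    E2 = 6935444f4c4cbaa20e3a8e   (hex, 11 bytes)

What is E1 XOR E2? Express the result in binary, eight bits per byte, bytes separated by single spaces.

11101001 11001010 01101001 01000000 00000010 00111110 01110100 00011111 10010001 01100100 10111110

E1 ⊕ E2 = (M1 ⊕ K) ⊕ (M2 ⊕ K) = M1 ⊕ M2 — the shared key cancels under XOR.
80 XOR 69 = e9
ff XOR 35 = ca
2d XOR 44 = 69
0f XOR 4f = 40
4e XOR 4c = 02
72 XOR 4c = 3e
ce XOR ba = 74
bd XOR a2 = 1f
9f XOR 0e = 91
5e XOR 3a = 64
30 XOR 8e = be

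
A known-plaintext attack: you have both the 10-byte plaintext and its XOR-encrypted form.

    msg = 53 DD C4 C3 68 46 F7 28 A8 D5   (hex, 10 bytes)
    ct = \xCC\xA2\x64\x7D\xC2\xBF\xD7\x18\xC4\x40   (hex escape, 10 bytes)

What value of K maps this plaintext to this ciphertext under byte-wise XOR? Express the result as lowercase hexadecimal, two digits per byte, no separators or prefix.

9f7fa0beaaf920306c95

Since ct = msg ⊕ K, XORing both sides with msg gives K = msg ⊕ ct.
53 xor cc = 9f
dd xor a2 = 7f
c4 xor 64 = a0
c3 xor 7d = be
68 xor c2 = aa
46 xor bf = f9
f7 xor d7 = 20
28 xor 18 = 30
a8 xor c4 = 6c
d5 xor 40 = 95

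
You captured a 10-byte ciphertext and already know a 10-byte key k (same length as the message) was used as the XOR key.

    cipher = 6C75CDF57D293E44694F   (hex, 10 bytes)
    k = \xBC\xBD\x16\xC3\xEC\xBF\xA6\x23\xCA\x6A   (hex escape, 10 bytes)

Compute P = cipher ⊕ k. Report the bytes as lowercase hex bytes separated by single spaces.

d0 c8 db 36 91 96 98 67 a3 25

XOR is its own inverse, so applying the key byte-wise gives the result directly.
byte 0: 6c XOR bc = d0
byte 1: 75 XOR bd = c8
byte 2: cd XOR 16 = db
byte 3: f5 XOR c3 = 36
byte 4: 7d XOR ec = 91
byte 5: 29 XOR bf = 96
byte 6: 3e XOR a6 = 98
byte 7: 44 XOR 23 = 67
byte 8: 69 XOR ca = a3
byte 9: 4f XOR 6a = 25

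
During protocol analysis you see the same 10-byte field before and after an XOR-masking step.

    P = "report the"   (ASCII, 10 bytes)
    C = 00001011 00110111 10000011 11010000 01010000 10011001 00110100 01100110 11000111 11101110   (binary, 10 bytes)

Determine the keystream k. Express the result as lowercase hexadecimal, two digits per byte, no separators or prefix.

7952f3bf22ed1412af8b

Since C = P ⊕ k, XORing both sides with P gives k = P ⊕ C.
byte 0: 72 ⊕ 0b = 79
byte 1: 65 ⊕ 37 = 52
byte 2: 70 ⊕ 83 = f3
byte 3: 6f ⊕ d0 = bf
byte 4: 72 ⊕ 50 = 22
byte 5: 74 ⊕ 99 = ed
byte 6: 20 ⊕ 34 = 14
byte 7: 74 ⊕ 66 = 12
byte 8: 68 ⊕ c7 = af
byte 9: 65 ⊕ ee = 8b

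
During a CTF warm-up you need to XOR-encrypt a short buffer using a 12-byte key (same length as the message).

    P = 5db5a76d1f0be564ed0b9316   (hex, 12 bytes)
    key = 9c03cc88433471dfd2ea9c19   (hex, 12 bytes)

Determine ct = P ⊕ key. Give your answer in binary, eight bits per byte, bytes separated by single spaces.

XOR is its own inverse, so applying the key byte-wise gives the result directly.
5d XOR 9c = c1
b5 XOR 03 = b6
a7 XOR cc = 6b
6d XOR 88 = e5
1f XOR 43 = 5c
0b XOR 34 = 3f
e5 XOR 71 = 94
64 XOR df = bb
ed XOR d2 = 3f
0b XOR ea = e1
93 XOR 9c = 0f
16 XOR 19 = 0f

11000001 10110110 01101011 11100101 01011100 00111111 10010100 10111011 00111111 11100001 00001111 00001111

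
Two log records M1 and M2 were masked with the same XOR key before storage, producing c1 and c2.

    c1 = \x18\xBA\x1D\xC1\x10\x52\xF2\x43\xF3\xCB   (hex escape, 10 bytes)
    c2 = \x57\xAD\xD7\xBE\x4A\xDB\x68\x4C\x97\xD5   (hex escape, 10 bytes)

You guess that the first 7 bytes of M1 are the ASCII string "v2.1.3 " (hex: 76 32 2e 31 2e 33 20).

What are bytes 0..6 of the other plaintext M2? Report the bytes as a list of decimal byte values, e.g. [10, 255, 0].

[57, 37, 228, 78, 116, 186, 186]

First, c1 ⊕ c2 = (M1 ⊕ K) ⊕ (M2 ⊕ K) = M1 ⊕ M2, so the key drops out. Then M2 = (M1 ⊕ M2) ⊕ M1 over the first 7 bytes.
byte 0: (18 ^ 57) ^ 76 = 4f ^ 76 = 39
byte 1: (ba ^ ad) ^ 32 = 17 ^ 32 = 25
byte 2: (1d ^ d7) ^ 2e = ca ^ 2e = e4
byte 3: (c1 ^ be) ^ 31 = 7f ^ 31 = 4e
byte 4: (10 ^ 4a) ^ 2e = 5a ^ 2e = 74
byte 5: (52 ^ db) ^ 33 = 89 ^ 33 = ba
byte 6: (f2 ^ 68) ^ 20 = 9a ^ 20 = ba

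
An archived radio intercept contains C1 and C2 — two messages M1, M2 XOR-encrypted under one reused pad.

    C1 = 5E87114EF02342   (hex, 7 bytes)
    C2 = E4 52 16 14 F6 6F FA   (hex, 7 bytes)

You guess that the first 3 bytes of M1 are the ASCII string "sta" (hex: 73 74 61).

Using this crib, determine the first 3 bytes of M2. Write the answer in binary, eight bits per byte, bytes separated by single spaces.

First, C1 ⊕ C2 = (M1 ⊕ K) ⊕ (M2 ⊕ K) = M1 ⊕ M2, so the key drops out. Then M2 = (M1 ⊕ M2) ⊕ M1 over the first 3 bytes.
byte 0: (5e ^ e4) ^ 73 = ba ^ 73 = c9
byte 1: (87 ^ 52) ^ 74 = d5 ^ 74 = a1
byte 2: (11 ^ 16) ^ 61 = 07 ^ 61 = 66

11001001 10100001 01100110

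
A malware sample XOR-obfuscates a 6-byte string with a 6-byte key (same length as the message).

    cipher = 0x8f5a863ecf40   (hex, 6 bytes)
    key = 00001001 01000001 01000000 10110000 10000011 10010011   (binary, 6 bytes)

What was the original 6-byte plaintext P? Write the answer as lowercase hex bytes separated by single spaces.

XOR is its own inverse, so applying the key byte-wise gives the result directly.
143 XOR   9 = 134
 90 XOR  65 =  27
134 XOR  64 = 198
 62 XOR 176 = 142
207 XOR 131 =  76
 64 XOR 147 = 211

86 1b c6 8e 4c d3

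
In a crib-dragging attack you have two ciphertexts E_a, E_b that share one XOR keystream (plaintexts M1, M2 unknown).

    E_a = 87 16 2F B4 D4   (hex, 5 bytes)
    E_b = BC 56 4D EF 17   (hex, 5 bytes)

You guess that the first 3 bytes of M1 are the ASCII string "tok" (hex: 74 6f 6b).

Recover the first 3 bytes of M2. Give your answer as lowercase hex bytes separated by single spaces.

4f 2f 09

First, E_a ⊕ E_b = (M1 ⊕ K) ⊕ (M2 ⊕ K) = M1 ⊕ M2, so the key drops out. Then M2 = (M1 ⊕ M2) ⊕ M1 over the first 3 bytes.
byte 0: (87 ⊕ bc) ⊕ 74 = 3b ⊕ 74 = 4f
byte 1: (16 ⊕ 56) ⊕ 6f = 40 ⊕ 6f = 2f
byte 2: (2f ⊕ 4d) ⊕ 6b = 62 ⊕ 6b = 09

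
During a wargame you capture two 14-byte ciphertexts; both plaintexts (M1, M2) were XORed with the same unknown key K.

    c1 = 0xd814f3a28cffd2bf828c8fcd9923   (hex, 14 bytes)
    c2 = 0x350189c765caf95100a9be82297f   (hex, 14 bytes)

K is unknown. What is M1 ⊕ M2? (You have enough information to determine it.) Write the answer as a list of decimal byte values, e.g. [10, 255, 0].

[237, 21, 122, 101, 233, 53, 43, 238, 130, 37, 49, 79, 176, 92]

c1 ⊕ c2 = (M1 ⊕ K) ⊕ (M2 ⊕ K) = M1 ⊕ M2 — the shared key cancels under XOR.
d8 ⊕ 35 = ed
14 ⊕ 01 = 15
f3 ⊕ 89 = 7a
a2 ⊕ c7 = 65
8c ⊕ 65 = e9
ff ⊕ ca = 35
d2 ⊕ f9 = 2b
bf ⊕ 51 = ee
82 ⊕ 00 = 82
8c ⊕ a9 = 25
8f ⊕ be = 31
cd ⊕ 82 = 4f
99 ⊕ 29 = b0
23 ⊕ 7f = 5c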